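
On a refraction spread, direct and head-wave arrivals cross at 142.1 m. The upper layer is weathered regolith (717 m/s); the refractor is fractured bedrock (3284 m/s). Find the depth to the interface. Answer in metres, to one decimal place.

56.9 m

h = (x_cross/2)·√((V₂−V₁)/(V₂+V₁)).
(V₂−V₁)/(V₂+V₁) = (3284−717)/(3284+717) = 0.6416; √ = 0.8010.
h = (142.1/2)·0.8010 = 56.91 m.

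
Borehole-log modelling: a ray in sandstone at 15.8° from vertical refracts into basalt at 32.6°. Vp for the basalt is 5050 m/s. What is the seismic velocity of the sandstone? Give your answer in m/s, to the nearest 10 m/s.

2550 m/s

sin 15.8° = 0.2723; sin 32.6° = 0.5388.
V₁ = V₂·(sin θ₁/sin θ₂) = 5050·(0.2723/0.5388) = 2552.13 m/s.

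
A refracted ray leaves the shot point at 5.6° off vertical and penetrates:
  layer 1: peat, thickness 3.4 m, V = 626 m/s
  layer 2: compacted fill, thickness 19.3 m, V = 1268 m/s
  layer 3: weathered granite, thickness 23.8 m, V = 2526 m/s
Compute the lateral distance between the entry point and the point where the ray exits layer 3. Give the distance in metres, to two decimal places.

p = sin θ₁/V₁ = sin 5.6°/626 = 1.5588e-04 s/m is conserved through the stack.
Layer 1: θ = 5.60°; offset = 3.4·tan 5.60° = 0.3334 m.
Layer 2: sin θ = p·1268 = 0.1977 → θ = 11.40°; offset = 19.3·tan 11.40° = 3.8916 m.
Layer 3: sin θ = p·2526 = 0.3938 → θ = 23.19°; offset = 23.8·tan 23.19° = 10.1951 m.
Total horizontal offset = 14.4201 m.

14.42 m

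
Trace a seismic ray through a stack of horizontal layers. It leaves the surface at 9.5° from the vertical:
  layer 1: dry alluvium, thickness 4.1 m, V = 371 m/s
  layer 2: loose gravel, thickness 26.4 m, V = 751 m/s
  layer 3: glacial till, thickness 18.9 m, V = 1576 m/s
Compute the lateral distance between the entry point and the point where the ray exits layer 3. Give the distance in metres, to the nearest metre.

29 m

p = sin θ₁/V₁ = sin 9.5°/371 = 4.4487e-04 s/m is conserved through the stack.
Layer 1: θ = 9.50°; offset = 4.1·tan 9.50° = 0.686 m.
Layer 2: sin θ = p·751 = 0.3341 → θ = 19.52°; offset = 26.4·tan 19.52° = 9.358 m.
Layer 3: sin θ = p·1576 = 0.7011 → θ = 44.52°; offset = 18.9·tan 44.52° = 18.584 m.
Summing the layer offsets gives 28.628 m.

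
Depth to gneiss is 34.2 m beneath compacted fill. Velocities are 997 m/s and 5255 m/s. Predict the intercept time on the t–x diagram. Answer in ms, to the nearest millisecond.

tᵢ = 2h·√(V₂²−V₁²)/(V₁V₂).
√(V₂²−V₁²) = √(5255²−997²) = 5159.6 m/s.
tᵢ = 2·34.2·5159.6/(997·5255) = 0.06736 s.

67 ms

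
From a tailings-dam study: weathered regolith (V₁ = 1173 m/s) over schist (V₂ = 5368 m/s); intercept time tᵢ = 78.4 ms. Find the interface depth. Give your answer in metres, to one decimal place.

h = tᵢ·V₁·V₂ / (2·√(V₂²−V₁²)).
√(V₂²−V₁²) = √(5368² − 1173²) = 5238.3 m/s.
h = 0.0784 s × 1173 × 5368 / (2 × 5238.3) = 47.12 m.

47.1 m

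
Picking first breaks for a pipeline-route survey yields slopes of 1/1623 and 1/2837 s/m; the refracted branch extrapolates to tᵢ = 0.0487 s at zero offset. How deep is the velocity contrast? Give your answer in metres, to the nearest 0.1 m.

48.2 m

θ_c = arcsin(1623/2837) = 34.90°; cos θ_c = 0.8202.
tᵢ = 2h cos θ_c/V₁ ⇒ h = tᵢ·V₁/(2 cos θ_c) = 0.0487·1623/(2·0.8202) = 48.18 m.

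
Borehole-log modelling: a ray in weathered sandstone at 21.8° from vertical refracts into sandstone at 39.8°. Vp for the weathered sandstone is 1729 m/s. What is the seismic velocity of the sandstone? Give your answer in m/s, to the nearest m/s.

Snell's law: sin 21.8°/V₁ = sin 39.8°/V₂.
V₂ = V₁·sin 39.8°/sin 21.8° = 1729 × 1.7237 = 2980.20 m/s.

2980 m/s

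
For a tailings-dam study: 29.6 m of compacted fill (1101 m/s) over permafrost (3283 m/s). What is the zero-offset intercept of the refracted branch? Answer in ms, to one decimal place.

50.7 ms

tᵢ = 2h·√(V₂²−V₁²)/(V₁V₂).
√(V₂²−V₁²) = √(3283²−1101²) = 3092.9 m/s.
tᵢ = 2·29.6·3092.9/(1101·3283) = 0.05066 s.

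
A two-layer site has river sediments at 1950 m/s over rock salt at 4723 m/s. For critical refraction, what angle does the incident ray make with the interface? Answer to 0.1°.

At critical incidence the refracted ray runs along the interface (θ₂ = 90°), so sin θ_c = V₁/V₂.
θ_c = arcsin(1950/4723) = arcsin 0.4129 = 24.39°.
Measured from the interface: 90° − 24.39° = 65.61°.

65.6°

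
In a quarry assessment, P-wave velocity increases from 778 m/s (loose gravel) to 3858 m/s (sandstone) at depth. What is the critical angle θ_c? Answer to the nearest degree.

12°

At critical incidence the refracted ray runs along the interface (θ₂ = 90°), so sin θ_c = V₁/V₂.
θ_c = arcsin(778/3858) = arcsin 0.2017 = 11.63°.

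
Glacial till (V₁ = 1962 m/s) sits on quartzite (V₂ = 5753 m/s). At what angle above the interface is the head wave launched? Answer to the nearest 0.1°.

70.1°

Critical incidence: sin θ_c = V₁/V₂ = 1962/5753 = 0.3410.
θ_c = arcsin 0.3410 = 19.94°.
Measured from the interface: 90° − 19.94° = 70.06°.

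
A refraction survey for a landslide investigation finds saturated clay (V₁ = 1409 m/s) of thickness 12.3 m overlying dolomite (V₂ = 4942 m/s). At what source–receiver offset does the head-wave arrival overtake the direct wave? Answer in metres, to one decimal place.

33.0 m

x_cross = 2h·√((V₂+V₁)/(V₂−V₁)).
(V₂+V₁)/(V₂−V₁) = (4942+1409)/(4942−1409) = 1.7976; √ = 1.3408.
x_cross = 2·12.3·1.3408 = 32.98 m.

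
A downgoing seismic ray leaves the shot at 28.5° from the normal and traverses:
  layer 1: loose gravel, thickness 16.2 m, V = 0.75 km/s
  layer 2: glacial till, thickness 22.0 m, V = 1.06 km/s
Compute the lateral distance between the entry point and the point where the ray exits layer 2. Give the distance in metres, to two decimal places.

28.89 m

p = sin θ₁/V₁ = sin 28.5°/0.75 = 6.3621e-01 s/km is conserved through the stack.
Layer 1: θ = 28.50°; offset = 16.2·tan 28.50° = 8.7959 m.
Layer 2: sin θ = p·1.06 = 0.6744 → θ = 42.41°; offset = 22.0·tan 42.41° = 20.0932 m.
Σ offsets = 28.8891 m.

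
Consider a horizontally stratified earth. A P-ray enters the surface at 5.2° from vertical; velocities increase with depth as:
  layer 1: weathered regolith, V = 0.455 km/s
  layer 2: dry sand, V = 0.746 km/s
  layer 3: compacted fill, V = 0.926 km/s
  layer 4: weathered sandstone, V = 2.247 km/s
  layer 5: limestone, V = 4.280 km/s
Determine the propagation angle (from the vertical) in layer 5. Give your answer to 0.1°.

58.5°

Snell's law across each interface conserves sin θ / V, so sin θ_5 = V_5·sin θ₁/V₁.
sin θ_5 = 4.280 × sin 5.2° / 0.455 = 0.8525.
θ_5 = 58.49° from the vertical.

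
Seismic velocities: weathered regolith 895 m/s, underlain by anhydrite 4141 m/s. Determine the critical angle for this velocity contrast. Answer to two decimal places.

12.48°

Critical incidence: sin θ_c = V₁/V₂ = 895/4141 = 0.2161.
θ_c = arcsin 0.2161 = 12.48°.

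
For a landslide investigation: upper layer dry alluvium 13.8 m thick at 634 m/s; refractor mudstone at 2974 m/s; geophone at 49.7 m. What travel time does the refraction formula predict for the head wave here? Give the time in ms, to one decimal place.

59.2 ms

θ_c = arcsin(V₁/V₂) = arcsin(634/2974) = 12.31°, cos θ_c = 0.9770.
Intercept time tᵢ = 2h cos θ_c / V₁ = 2·13.8·0.9770/634 = 0.04253 s.
t = x/V₂ + tᵢ = 49.7/2974 + 0.04253 = 0.05924 s.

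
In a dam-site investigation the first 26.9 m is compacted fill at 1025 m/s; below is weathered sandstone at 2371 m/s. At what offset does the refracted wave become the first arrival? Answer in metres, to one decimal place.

85.5 m

x_cross = 2h·√((V₂+V₁)/(V₂−V₁)).
(V₂+V₁)/(V₂−V₁) = (2371+1025)/(2371−1025) = 2.5230; √ = 1.5884.
x_cross = 2·26.9·1.5884 = 85.46 m.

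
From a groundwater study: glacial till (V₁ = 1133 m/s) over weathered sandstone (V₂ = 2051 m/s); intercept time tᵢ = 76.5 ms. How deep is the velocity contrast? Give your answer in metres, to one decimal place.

52.0 m

h = tᵢ·V₁·V₂ / (2·√(V₂²−V₁²)).
√(V₂²−V₁²) = √(2051² − 1133²) = 1709.7 m/s.
h = 0.0765 s × 1133 × 2051 / (2 × 1709.7) = 51.99 m.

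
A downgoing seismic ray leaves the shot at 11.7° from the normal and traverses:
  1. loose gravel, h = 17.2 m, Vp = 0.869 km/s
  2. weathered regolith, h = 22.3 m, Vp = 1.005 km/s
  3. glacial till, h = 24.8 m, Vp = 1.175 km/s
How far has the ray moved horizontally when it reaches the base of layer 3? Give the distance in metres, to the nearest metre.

16 m

Apply Snell's law at each interface; in layer i the horizontal offset is hᵢ·tan θᵢ.
Layer 1: θ = 11.70°; offset = 17.2·tan 11.70° = 3.562 m.
Layer 2: sin θ = 1.005·sin 11.7°/0.869 = 0.2345, θ = 13.56°; offset = 22.3·tan 13.56° = 5.380 m.
Layer 3: sin θ = 1.175·sin 11.7°/0.869 = 0.2742, θ = 15.91°; offset = 24.8·tan 15.91° = 7.071 m.
Σ offsets = 16.013 m.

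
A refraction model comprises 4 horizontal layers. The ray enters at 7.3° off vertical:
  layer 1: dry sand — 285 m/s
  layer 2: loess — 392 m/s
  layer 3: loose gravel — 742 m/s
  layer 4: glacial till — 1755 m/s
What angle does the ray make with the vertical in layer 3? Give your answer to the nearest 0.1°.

Snell's law across each interface conserves sin θ / V, so sin θ_3 = V_3·sin θ₁/V₁.
sin θ_3 = 742 × sin 7.3° / 285 = 0.3308.
θ_3 = arcsin 0.3308 = 19.32°.

19.3°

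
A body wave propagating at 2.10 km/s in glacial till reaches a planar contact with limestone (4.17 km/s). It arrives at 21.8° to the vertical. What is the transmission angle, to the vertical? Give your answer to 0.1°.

sin θ₁/V₁ = sin θ₂/V₂ ⇒ sin θ₂ = 4.17·sin 21.8°/2.10 = 4.17·0.3714/2.10 = 0.7374.
θ₂ = sin⁻¹(0.7374) = 47.51° (from vertical).

47.5°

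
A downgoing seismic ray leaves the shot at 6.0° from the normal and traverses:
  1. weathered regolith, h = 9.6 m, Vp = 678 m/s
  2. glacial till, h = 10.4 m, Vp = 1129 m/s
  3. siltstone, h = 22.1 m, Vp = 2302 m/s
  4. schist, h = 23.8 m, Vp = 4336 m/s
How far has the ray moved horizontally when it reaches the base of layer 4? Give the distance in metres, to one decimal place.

32.6 m

Apply Snell's law at each interface; in layer i the horizontal offset is hᵢ·tan θᵢ.
Layer 1: θ = 6.00°; offset = 9.6·tan 6.00° = 1.009 m.
Layer 2: sin θ = 1129·sin 6.0°/678 = 0.1741, θ = 10.02°; offset = 10.4·tan 10.02° = 1.838 m.
Layer 3: sin θ = 2302·sin 6.0°/678 = 0.3549, θ = 20.79°; offset = 22.1·tan 20.79° = 8.389 m.
Layer 4: sin θ = 4336·sin 6.0°/678 = 0.6685, θ = 41.95°; offset = 23.8·tan 41.95° = 21.392 m.
Total horizontal offset = 32.629 m.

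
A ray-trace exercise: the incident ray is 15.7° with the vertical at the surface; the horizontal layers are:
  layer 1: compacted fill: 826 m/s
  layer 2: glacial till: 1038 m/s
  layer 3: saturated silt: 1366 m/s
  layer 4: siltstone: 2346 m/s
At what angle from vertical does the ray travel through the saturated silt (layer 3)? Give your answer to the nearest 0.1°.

Ray parameter p = sin 15.7° / 826 = 3.2760e-04 s/m.
sin θ_3 = p·V_3 = 3.2760e-04 × 1366 = 0.4475.
θ_3 = 26.58° from the vertical.

26.6°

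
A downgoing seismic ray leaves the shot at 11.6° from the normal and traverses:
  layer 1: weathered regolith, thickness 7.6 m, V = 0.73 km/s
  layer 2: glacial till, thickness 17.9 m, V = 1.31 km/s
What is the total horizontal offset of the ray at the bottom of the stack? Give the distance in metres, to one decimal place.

8.5 m

Apply Snell's law at each interface; in layer i the horizontal offset is hᵢ·tan θᵢ.
Layer 1: θ = 11.60°; offset = 7.6·tan 11.60° = 1.560 m.
Layer 2: sin θ = 1.31·sin 11.6°/0.73 = 0.3608, θ = 21.15°; offset = 17.9·tan 21.15° = 6.926 m.
Summing the layer offsets gives 8.486 m.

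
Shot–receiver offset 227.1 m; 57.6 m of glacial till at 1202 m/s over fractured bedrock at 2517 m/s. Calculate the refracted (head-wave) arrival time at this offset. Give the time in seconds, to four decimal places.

0.1744 s

t = x/V₂ + 2h·√(V₂²−V₁²)/(V₁V₂).
√(V₂²−V₁²) = √(2517²−1202²) = 2211.4 m/s; delay term = 2·57.6·2211.4/(1202·2517) = 0.08421 s.
t = 227.1/2517 + 0.08421 = 0.17443 s.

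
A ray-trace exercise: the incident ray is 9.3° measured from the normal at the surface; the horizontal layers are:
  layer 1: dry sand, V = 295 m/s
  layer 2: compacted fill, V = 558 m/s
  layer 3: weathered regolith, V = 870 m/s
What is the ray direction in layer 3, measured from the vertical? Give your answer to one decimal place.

28.5°

Ray parameter p = sin 9.3° / 295 = 5.4781e-04 s/m.
sin θ_3 = p·V_3 = 5.4781e-04 × 870 = 0.4766.
θ_3 = arcsin 0.4766 = 28.46°.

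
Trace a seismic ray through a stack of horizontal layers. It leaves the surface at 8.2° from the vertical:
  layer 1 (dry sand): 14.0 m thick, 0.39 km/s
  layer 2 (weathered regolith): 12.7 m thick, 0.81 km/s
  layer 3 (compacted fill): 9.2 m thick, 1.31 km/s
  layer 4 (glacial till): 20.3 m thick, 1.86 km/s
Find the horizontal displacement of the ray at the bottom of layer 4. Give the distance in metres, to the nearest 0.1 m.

29.8 m

p = sin θ₁/V₁ = sin 8.2°/0.39 = 3.6572e-01 s/km is conserved through the stack.
Layer 1: θ = 8.20°; offset = 14.0·tan 8.20° = 2.017 m.
Layer 2: sin θ = p·0.81 = 0.2962 → θ = 17.23°; offset = 12.7·tan 17.23° = 3.939 m.
Layer 3: sin θ = p·1.31 = 0.4791 → θ = 28.63°; offset = 9.2·tan 28.63° = 5.021 m.
Layer 4: sin θ = p·1.86 = 0.6802 → θ = 42.86°; offset = 20.3·tan 42.86° = 18.839 m.
Total horizontal offset = 29.816 m.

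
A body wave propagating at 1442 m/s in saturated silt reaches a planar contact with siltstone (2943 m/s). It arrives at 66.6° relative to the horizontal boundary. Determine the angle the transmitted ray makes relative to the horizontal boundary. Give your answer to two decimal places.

35.85°

Convert to the normal: θ₁ = 90° − 66.6° = 23.4°.
Snell's law: sin θ₂ = (V₂/V₁)·sin θ₁ = (2943/1442)·sin 23.4° = 0.8105.
θ₂ = sin⁻¹(0.8105) = 54.15° (from vertical).
From the interface: 90° − 54.15° = 35.85°.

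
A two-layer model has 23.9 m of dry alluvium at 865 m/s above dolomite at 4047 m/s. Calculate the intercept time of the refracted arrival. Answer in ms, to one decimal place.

54.0 ms

θ_c = arcsin(V₁/V₂) = arcsin(865/4047) = 12.34°; cos θ_c = 0.9769.
tᵢ = 2h·cos θ_c / V₁ = 2·23.9·0.9769 / 865 = 0.05398 s.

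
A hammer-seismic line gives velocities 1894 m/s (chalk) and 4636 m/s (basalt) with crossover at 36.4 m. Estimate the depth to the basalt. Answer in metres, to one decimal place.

11.8 m

x_cross = 2h·√((V₂+V₁)/(V₂−V₁)) → h = x_cross / (2·√((V₂+V₁)/(V₂−V₁))).
√((V₂+V₁)/(V₂−V₁)) = √((4636+1894)/(4636−1894)) = 1.5432.
h = 36.4 / (2·1.5432) = 11.79 m.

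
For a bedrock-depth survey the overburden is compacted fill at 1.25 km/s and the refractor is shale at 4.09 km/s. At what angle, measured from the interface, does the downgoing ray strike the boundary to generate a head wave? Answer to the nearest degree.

Critical incidence: sin θ_c = V₁/V₂ = 1.25/4.09 = 0.3056.
θ_c = arcsin 0.3056 = 17.80°.
Measured from the interface: 90° − 17.80° = 72.20°.

72°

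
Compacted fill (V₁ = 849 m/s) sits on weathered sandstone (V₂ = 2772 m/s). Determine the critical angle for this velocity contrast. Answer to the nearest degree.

Critical incidence: sin θ_c = V₁/V₂ = 849/2772 = 0.3063.
θ_c = arcsin 0.3063 = 17.84°.

18°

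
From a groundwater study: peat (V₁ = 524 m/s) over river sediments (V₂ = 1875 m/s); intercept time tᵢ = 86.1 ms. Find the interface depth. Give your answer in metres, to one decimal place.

h = tᵢ·V₁·V₂ / (2·√(V₂²−V₁²)).
√(V₂²−V₁²) = √(1875² − 524²) = 1800.3 m/s.
h = 0.0861 s × 524 × 1875 / (2 × 1800.3) = 23.49 m.

23.5 m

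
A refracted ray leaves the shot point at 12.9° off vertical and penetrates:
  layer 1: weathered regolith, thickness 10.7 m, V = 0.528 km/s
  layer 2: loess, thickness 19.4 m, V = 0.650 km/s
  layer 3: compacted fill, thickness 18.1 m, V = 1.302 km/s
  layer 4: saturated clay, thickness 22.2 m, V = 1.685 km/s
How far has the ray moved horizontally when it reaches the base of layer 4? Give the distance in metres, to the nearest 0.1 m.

Apply Snell's law at each interface; in layer i the horizontal offset is hᵢ·tan θᵢ.
Layer 1: θ = 12.90°; offset = 10.7·tan 12.90° = 2.451 m.
Layer 2: sin θ = 0.650·sin 12.9°/0.528 = 0.2748, θ = 15.95°; offset = 19.4·tan 15.95° = 5.545 m.
Layer 3: sin θ = 1.302·sin 12.9°/0.528 = 0.5505, θ = 33.40°; offset = 18.1·tan 33.40° = 11.936 m.
Layer 4: sin θ = 1.685·sin 12.9°/0.528 = 0.7125, θ = 45.44°; offset = 22.2·tan 45.44° = 22.540 m.
Total horizontal offset = 42.471 m.

42.5 m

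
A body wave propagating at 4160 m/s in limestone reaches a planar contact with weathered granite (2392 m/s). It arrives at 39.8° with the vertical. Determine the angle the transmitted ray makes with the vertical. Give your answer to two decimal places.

21.60°

sin θ₁/V₁ = sin θ₂/V₂ ⇒ sin θ₂ = 2392·sin 39.8°/4160 = 2392·0.6401/4160 = 0.3681.
θ₂ = arcsin 0.3681 = 21.60° from the normal.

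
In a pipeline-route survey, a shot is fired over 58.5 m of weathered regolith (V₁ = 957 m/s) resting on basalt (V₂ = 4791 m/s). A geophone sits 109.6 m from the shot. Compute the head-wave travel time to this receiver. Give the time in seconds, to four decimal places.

0.1427 s

θ_c = arcsin(V₁/V₂) = arcsin(957/4791) = 11.52°, cos θ_c = 0.9798.
Intercept time tᵢ = 2h cos θ_c / V₁ = 2·58.5·0.9798/957 = 0.11979 s.
t = x/V₂ + tᵢ = 109.6/4791 + 0.11979 = 0.14267 s.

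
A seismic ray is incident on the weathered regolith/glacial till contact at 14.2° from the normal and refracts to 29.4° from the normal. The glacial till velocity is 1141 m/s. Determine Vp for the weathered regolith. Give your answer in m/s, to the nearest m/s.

sin 14.2° = 0.2453; sin 29.4° = 0.4909.
V₁ = V₂·(sin θ₁/sin θ₂) = 1141·(0.2453/0.4909) = 570.16 m/s.

570 m/s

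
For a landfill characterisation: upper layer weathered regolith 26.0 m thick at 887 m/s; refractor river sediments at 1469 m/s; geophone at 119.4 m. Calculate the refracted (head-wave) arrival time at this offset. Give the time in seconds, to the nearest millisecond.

0.128 s

θ_c = arcsin(V₁/V₂) = arcsin(887/1469) = 37.14°, cos θ_c = 0.7971.
Intercept time tᵢ = 2h cos θ_c / V₁ = 2·26.0·0.7971/887 = 0.04673 s.
t = x/V₂ + tᵢ = 119.4/1469 + 0.04673 = 0.12801 s.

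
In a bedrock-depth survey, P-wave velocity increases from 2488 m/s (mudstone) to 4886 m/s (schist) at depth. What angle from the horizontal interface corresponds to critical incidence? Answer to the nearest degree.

59°

Critical incidence: sin θ_c = V₁/V₂ = 2488/4886 = 0.5092.
θ_c = arcsin 0.5092 = 30.61°.
Measured from the interface: 90° − 30.61° = 59.39°.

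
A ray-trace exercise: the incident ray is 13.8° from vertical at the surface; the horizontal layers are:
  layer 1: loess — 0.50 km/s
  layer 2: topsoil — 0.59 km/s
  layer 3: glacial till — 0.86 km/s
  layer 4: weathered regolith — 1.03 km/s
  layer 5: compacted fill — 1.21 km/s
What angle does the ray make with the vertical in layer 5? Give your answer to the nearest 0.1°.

Ray parameter p = sin 13.8° / 0.50 = 4.7707e-01 s/km.
sin θ_5 = p·V_5 = 4.7707e-01 × 1.21 = 0.5773.
θ_5 = arcsin 0.5773 = 35.26°.

35.3°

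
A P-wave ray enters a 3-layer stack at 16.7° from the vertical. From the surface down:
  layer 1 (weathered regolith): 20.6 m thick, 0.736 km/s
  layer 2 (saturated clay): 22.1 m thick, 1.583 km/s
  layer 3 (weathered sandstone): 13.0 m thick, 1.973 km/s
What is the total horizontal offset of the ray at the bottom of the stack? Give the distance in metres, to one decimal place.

39.3 m

Ray parameter p = sin 16.7° / 0.736 km/s = 3.9044e-01 s/km.
Layer 1: θ = 16.70°; offset = 20.6·tan 16.70° = 6.180 m.
Layer 2: sin θ = p·1.583 = 0.6181 → θ = 38.17°; offset = 22.1·tan 38.17° = 17.375 m.
Layer 3: sin θ = p·1.973 = 0.7703 → θ = 50.38°; offset = 13.0·tan 50.38° = 15.705 m.
Summing the layer offsets gives 39.260 m.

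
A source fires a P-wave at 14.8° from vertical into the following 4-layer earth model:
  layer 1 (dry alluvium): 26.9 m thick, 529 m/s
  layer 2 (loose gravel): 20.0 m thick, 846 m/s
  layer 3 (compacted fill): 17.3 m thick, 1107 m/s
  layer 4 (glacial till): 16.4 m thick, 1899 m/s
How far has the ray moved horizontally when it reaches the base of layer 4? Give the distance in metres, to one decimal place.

p = sin θ₁/V₁ = sin 14.8°/529 = 4.8288e-04 s/m is conserved through the stack.
Layer 1: θ = 14.80°; offset = 26.9·tan 14.80° = 7.107 m.
Layer 2: sin θ = p·846 = 0.4085 → θ = 24.11°; offset = 20.0·tan 24.11° = 8.951 m.
Layer 3: sin θ = p·1107 = 0.5346 → θ = 32.31°; offset = 17.3·tan 32.31° = 10.942 m.
Layer 4: sin θ = p·1899 = 0.9170 → θ = 66.49°; offset = 16.4·tan 66.49° = 37.701 m.
Total horizontal offset = 64.702 m.

64.7 m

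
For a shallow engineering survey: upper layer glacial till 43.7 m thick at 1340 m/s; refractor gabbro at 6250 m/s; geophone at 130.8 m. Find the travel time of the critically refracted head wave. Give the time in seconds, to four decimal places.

t = x/V₂ + 2h·√(V₂²−V₁²)/(V₁V₂).
√(V₂²−V₁²) = √(6250²−1340²) = 6104.7 m/s; delay term = 2·43.7·6104.7/(1340·6250) = 0.06371 s.
t = 130.8/6250 + 0.06371 = 0.08464 s.

0.0846 s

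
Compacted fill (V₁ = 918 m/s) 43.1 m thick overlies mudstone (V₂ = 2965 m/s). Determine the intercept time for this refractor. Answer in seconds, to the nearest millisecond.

0.089 s

tᵢ = 2h·√(V₂²−V₁²)/(V₁V₂).
√(V₂²−V₁²) = √(2965²−918²) = 2819.3 m/s.
tᵢ = 2·43.1·2819.3/(918·2965) = 0.08929 s.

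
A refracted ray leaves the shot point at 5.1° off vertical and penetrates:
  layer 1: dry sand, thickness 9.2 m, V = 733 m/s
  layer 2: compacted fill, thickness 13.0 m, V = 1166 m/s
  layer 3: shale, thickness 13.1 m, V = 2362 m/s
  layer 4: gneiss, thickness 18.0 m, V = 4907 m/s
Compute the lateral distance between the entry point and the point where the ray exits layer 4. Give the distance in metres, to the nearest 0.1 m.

19.9 m

Ray parameter p = sin 5.1° / 733 m/s = 1.2127e-04 s/m.
Layer 1: θ = 5.10°; offset = 9.2·tan 5.10° = 0.821 m.
Layer 2: sin θ = p·1166 = 0.1414 → θ = 8.13°; offset = 13.0·tan 8.13° = 1.857 m.
Layer 3: sin θ = p·2362 = 0.2865 → θ = 16.65°; offset = 13.1·tan 16.65° = 3.917 m.
Layer 4: sin θ = p·4907 = 0.5951 → θ = 36.52°; offset = 18.0·tan 36.52° = 13.329 m.
Summing the layer offsets gives 19.923 m.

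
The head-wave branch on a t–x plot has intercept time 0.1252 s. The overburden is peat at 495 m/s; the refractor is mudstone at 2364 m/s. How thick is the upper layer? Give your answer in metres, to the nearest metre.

θ_c = arcsin(495/2364) = 12.09°; cos θ_c = 0.9778.
tᵢ = 2h cos θ_c/V₁ ⇒ h = tᵢ·V₁/(2 cos θ_c) = 0.1252·495/(2·0.9778) = 31.69 m.

32 m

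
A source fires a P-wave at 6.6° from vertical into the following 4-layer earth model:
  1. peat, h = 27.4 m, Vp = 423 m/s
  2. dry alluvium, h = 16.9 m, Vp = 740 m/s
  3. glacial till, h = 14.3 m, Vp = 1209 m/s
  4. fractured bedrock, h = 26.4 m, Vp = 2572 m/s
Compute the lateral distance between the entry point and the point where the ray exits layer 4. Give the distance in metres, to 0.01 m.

Apply Snell's law at each interface; in layer i the horizontal offset is hᵢ·tan θᵢ.
Layer 1: θ = 6.60°; offset = 27.4·tan 6.60° = 3.1703 m.
Layer 2: sin θ = 740·sin 6.6°/423 = 0.2011, θ = 11.60°; offset = 16.9·tan 11.60° = 3.4690 m.
Layer 3: sin θ = 1209·sin 6.6°/423 = 0.3285, θ = 19.18°; offset = 14.3·tan 19.18° = 4.9737 m.
Layer 4: sin θ = 2572·sin 6.6°/423 = 0.6989, θ = 44.34°; offset = 26.4·tan 44.34° = 25.7948 m.
Summing the layer offsets gives 37.4078 m.

37.41 m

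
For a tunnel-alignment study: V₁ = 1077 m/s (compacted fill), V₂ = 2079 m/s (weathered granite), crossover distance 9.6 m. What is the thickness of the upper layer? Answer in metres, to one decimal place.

x_cross = 2h·√((V₂+V₁)/(V₂−V₁)) → h = x_cross / (2·√((V₂+V₁)/(V₂−V₁))).
√((V₂+V₁)/(V₂−V₁)) = √((2079+1077)/(2079−1077)) = 1.7747.
h = 9.6 / (2·1.7747) = 2.70 m.

2.7 m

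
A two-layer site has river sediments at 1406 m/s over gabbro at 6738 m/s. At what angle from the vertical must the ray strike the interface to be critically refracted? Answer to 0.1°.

12.0°

Critical incidence: sin θ_c = V₁/V₂ = 1406/6738 = 0.2087.
θ_c = arcsin 0.2087 = 12.04°.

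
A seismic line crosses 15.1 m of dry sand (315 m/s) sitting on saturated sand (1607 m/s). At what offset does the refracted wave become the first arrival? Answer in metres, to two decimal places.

x_cross = 2h·√((V₂+V₁)/(V₂−V₁)).
(V₂+V₁)/(V₂−V₁) = (1607+315)/(1607−315) = 1.4876; √ = 1.2197.
x_cross = 2·15.1·1.2197 = 36.83 m.

36.83 m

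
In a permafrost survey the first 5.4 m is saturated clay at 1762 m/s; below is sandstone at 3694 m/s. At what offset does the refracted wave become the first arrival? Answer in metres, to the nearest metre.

18 m

θ_c = arcsin(1762/3694) = 28.49°, so cos θ_c = 0.8789 and tᵢ = 2h cos θ_c/V₁ = 0.0054 s.
At crossover x/V₁ = x/V₂ + tᵢ ⇒ x = tᵢ/(1/V₁ − 1/V₂) = 0.00539/(5.6754e-04 − 2.7071e-04) = 18.15 m.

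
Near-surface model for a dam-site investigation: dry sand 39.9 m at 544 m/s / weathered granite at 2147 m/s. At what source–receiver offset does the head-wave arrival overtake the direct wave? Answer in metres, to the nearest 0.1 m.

103.4 m

θ_c = arcsin(544/2147) = 14.68°, so cos θ_c = 0.9674 and tᵢ = 2h cos θ_c/V₁ = 0.1419 s.
At crossover x/V₁ = x/V₂ + tᵢ ⇒ x = tᵢ/(1/V₁ − 1/V₂) = 0.14190/(1.8382e-03 − 4.6577e-04) = 103.39 m.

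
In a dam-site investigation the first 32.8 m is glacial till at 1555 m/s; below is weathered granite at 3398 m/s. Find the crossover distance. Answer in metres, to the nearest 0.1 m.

x_cross = 2h·√((V₂+V₁)/(V₂−V₁)).
(V₂+V₁)/(V₂−V₁) = (3398+1555)/(3398−1555) = 2.6875; √ = 1.6393.
x_cross = 2·32.8·1.6393 = 107.54 m.

107.5 m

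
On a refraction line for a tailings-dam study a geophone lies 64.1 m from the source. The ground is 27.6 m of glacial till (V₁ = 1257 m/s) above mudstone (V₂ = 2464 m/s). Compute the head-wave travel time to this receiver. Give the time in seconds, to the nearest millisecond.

t = x/V₂ + 2h·√(V₂²−V₁²)/(V₁V₂).
√(V₂²−V₁²) = √(2464²−1257²) = 2119.3 m/s; delay term = 2·27.6·2119.3/(1257·2464) = 0.03777 s.
t = 64.1/2464 + 0.03777 = 0.06378 s.

0.064 s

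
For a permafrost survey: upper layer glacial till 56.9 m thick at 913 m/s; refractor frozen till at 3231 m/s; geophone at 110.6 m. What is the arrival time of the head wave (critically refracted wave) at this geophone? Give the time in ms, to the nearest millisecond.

154 ms

θ_c = arcsin(V₁/V₂) = arcsin(913/3231) = 16.41°, cos θ_c = 0.9592.
Intercept time tᵢ = 2h cos θ_c / V₁ = 2·56.9·0.9592/913 = 0.11956 s.
t = x/V₂ + tᵢ = 110.6/3231 + 0.11956 = 0.15380 s.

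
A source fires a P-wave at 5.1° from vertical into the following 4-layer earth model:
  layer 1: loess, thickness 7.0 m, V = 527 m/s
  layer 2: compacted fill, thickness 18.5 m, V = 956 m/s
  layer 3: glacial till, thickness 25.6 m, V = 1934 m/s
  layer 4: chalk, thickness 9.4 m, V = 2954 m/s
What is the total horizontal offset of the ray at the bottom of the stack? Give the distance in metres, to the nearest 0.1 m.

17.9 m

p = sin θ₁/V₁ = sin 5.1°/527 = 1.6868e-04 s/m is conserved through the stack.
Layer 1: θ = 5.10°; offset = 7.0·tan 5.10° = 0.625 m.
Layer 2: sin θ = p·956 = 0.1613 → θ = 9.28°; offset = 18.5·tan 9.28° = 3.023 m.
Layer 3: sin θ = p·1934 = 0.3262 → θ = 19.04°; offset = 25.6·tan 19.04° = 8.835 m.
Layer 4: sin θ = p·2954 = 0.4983 → θ = 29.89°; offset = 9.4·tan 29.89° = 5.402 m.
Summing the layer offsets gives 17.885 m.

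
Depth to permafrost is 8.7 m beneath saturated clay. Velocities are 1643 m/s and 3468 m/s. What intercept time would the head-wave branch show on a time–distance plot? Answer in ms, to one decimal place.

tᵢ = 2h·√(V₂²−V₁²)/(V₁V₂).
√(V₂²−V₁²) = √(3468²−1643²) = 3054.1 m/s.
tᵢ = 2·8.7·3054.1/(1643·3468) = 0.00933 s.

9.3 ms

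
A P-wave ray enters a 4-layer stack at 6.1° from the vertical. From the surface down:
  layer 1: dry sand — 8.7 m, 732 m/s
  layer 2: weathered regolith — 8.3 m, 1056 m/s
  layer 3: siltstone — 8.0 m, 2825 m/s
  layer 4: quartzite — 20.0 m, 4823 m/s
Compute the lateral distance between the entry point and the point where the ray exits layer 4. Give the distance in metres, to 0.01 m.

p = sin θ₁/V₁ = sin 6.1°/732 = 1.4517e-04 s/m is conserved through the stack.
Layer 1: θ = 6.10°; offset = 8.7·tan 6.10° = 0.9298 m.
Layer 2: sin θ = p·1056 = 0.1533 → θ = 8.82°; offset = 8.3·tan 8.82° = 1.2876 m.
Layer 3: sin θ = p·2825 = 0.4101 → θ = 24.21°; offset = 8.0·tan 24.21° = 3.5972 m.
Layer 4: sin θ = p·4823 = 0.7002 → θ = 44.44°; offset = 20.0·tan 44.44° = 19.6123 m.
Summing the layer offsets gives 25.4269 m.

25.43 m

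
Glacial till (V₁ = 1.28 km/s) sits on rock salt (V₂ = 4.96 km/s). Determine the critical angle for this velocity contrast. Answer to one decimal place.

15.0°

At critical incidence the refracted ray runs along the interface (θ₂ = 90°), so sin θ_c = V₁/V₂.
θ_c = arcsin(1.28/4.96) = arcsin 0.2581 = 14.96°.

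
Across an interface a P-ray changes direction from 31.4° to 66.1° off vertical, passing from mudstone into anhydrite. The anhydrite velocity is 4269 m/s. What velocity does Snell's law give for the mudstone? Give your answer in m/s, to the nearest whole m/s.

Snell's law: sin 31.4°/V₁ = sin 66.1°/V₂.
V₁ = V₂·sin 31.4°/sin 66.1° = 4269 × 0.5699 = 2432.79 m/s.

2433 m/s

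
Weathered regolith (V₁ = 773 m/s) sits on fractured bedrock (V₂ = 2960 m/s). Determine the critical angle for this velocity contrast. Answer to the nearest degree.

15°

Critical incidence: sin θ_c = V₁/V₂ = 773/2960 = 0.2611.
θ_c = arcsin 0.2611 = 15.14°.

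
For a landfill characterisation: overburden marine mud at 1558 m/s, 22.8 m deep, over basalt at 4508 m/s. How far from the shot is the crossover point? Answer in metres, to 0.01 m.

θ_c = arcsin(1558/4508) = 20.22°, so cos θ_c = 0.9384 and tᵢ = 2h cos θ_c/V₁ = 0.0275 s.
At crossover x/V₁ = x/V₂ + tᵢ ⇒ x = tᵢ/(1/V₁ − 1/V₂) = 0.02746/(6.4185e-04 − 2.2183e-04) = 65.39 m.

65.39 m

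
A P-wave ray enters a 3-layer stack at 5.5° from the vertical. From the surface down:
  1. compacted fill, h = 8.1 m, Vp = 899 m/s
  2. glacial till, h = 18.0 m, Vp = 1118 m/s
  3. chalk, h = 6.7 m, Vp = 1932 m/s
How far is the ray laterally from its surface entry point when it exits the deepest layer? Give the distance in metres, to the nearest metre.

4 m

p = sin θ₁/V₁ = sin 5.5°/899 = 1.0661e-04 s/m is conserved through the stack.
Layer 1: θ = 5.50°; offset = 8.1·tan 5.50° = 0.780 m.
Layer 2: sin θ = p·1118 = 0.1192 → θ = 6.85°; offset = 18.0·tan 6.85° = 2.161 m.
Layer 3: sin θ = p·1932 = 0.2060 → θ = 11.89°; offset = 6.7·tan 11.89° = 1.410 m.
Total horizontal offset = 4.351 m.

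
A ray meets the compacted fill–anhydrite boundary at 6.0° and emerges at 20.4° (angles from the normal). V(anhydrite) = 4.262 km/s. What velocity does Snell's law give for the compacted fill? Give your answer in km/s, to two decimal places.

1.28 km/s

Snell's law: sin 6.0°/V₁ = sin 20.4°/V₂.
V₁ = V₂·sin 6.0°/sin 20.4° = 4.262 × 0.2999 = 1.28 km/s.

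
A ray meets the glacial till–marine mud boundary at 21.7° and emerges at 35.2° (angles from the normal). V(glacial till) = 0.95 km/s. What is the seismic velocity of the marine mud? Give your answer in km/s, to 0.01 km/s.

sin 21.7° = 0.3697; sin 35.2° = 0.5764.
V₂ = V₁·(sin θ₂/sin θ₁) = 0.95·(0.5764/0.3697) = 1.48 km/s.

1.48 km/s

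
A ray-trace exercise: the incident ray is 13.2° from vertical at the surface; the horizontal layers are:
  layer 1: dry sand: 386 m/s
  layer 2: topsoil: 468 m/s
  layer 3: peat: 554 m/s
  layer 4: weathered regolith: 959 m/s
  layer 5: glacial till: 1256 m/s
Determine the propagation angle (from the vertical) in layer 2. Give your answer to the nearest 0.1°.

Ray parameter p = sin 13.2° / 386 = 5.9158e-04 s/m.
sin θ_2 = p·V_2 = 5.9158e-04 × 468 = 0.2769.
θ_2 = arcsin 0.2769 = 16.07°.

16.1°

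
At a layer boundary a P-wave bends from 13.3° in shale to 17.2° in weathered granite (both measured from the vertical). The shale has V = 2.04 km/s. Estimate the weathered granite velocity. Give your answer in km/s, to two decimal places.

2.62 km/s

sin 13.3° = 0.2300; sin 17.2° = 0.2957.
V₂ = V₁·(sin θ₂/sin θ₁) = 2.04·(0.2957/0.2300) = 2.62 km/s.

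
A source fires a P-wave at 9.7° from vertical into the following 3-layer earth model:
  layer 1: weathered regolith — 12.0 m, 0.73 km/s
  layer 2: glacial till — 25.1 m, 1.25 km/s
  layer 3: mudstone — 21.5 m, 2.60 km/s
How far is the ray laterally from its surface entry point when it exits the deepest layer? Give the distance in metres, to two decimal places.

25.74 m

Ray parameter p = sin 9.7° / 0.73 km/s = 2.3081e-01 s/km.
Layer 1: θ = 9.70°; offset = 12.0·tan 9.70° = 2.0512 m.
Layer 2: sin θ = p·1.25 = 0.2885 → θ = 16.77°; offset = 25.1·tan 16.77° = 7.5632 m.
Layer 3: sin θ = p·2.60 = 0.6001 → θ = 36.88°; offset = 21.5·tan 36.88° = 16.1292 m.
Summing the layer offsets gives 25.7436 m.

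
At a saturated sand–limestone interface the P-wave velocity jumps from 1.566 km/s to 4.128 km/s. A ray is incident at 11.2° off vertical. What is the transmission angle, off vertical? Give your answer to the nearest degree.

sin θ₁/V₁ = sin θ₂/V₂ ⇒ sin θ₂ = 4.128·sin 11.2°/1.566 = 4.128·0.1942/1.566 = 0.5120.
θ₂ = arcsin 0.5120 = 30.80° from the normal.

31°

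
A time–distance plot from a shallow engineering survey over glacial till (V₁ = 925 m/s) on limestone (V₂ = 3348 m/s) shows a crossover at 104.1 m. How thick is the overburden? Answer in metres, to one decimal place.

39.2 m

h = (x_cross/2)·√((V₂−V₁)/(V₂+V₁)).
(V₂−V₁)/(V₂+V₁) = (3348−925)/(3348+925) = 0.5670; √ = 0.7530.
h = (104.1/2)·0.7530 = 39.20 m.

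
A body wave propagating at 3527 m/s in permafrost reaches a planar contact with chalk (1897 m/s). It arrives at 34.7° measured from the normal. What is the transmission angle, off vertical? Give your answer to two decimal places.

17.83°

sin θ₁/V₁ = sin θ₂/V₂ ⇒ sin θ₂ = 1897·sin 34.7°/3527 = 1897·0.5693/3527 = 0.3062.
θ₂ = arcsin 0.3062 = 17.83° from the normal.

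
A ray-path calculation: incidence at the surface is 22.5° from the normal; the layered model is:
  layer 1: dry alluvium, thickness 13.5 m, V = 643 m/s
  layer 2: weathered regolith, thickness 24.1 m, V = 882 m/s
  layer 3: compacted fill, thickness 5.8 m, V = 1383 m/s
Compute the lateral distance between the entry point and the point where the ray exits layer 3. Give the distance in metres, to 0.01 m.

Ray parameter p = sin 22.5° / 643 m/s = 5.9515e-04 s/m.
Layer 1: θ = 22.50°; offset = 13.5·tan 22.50° = 5.5919 m.
Layer 2: sin θ = p·882 = 0.5249 → θ = 31.66°; offset = 24.1·tan 31.66° = 14.8631 m.
Layer 3: sin θ = p·1383 = 0.8231 → θ = 55.40°; offset = 5.8·tan 55.40° = 8.4063 m.
Total horizontal offset = 28.8613 m.

28.86 m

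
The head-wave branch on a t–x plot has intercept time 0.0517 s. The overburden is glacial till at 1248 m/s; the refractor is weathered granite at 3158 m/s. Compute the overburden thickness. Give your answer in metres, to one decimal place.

35.1 m

θ_c = arcsin(1248/3158) = 23.28°; cos θ_c = 0.9186.
tᵢ = 2h cos θ_c/V₁ ⇒ h = tᵢ·V₁/(2 cos θ_c) = 0.0517·1248/(2·0.9186) = 35.12 m.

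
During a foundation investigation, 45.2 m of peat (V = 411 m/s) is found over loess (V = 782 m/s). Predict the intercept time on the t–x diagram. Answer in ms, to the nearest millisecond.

187 ms

θ_c = arcsin(V₁/V₂) = arcsin(411/782) = 31.71°; cos θ_c = 0.8507.
tᵢ = 2h·cos θ_c / V₁ = 2·45.2·0.8507 / 411 = 0.18712 s.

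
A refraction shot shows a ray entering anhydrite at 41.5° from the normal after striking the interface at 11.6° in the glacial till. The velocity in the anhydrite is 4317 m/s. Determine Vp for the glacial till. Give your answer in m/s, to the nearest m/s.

sin 11.6° = 0.2011; sin 41.5° = 0.6626.
V₁ = V₂·(sin θ₁/sin θ₂) = 4317·(0.2011/0.6626) = 1310.03 m/s.

1310 m/s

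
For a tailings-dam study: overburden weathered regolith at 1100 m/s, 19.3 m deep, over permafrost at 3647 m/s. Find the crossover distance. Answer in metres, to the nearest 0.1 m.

θ_c = arcsin(1100/3647) = 17.55°, so cos θ_c = 0.9534 and tᵢ = 2h cos θ_c/V₁ = 0.0335 s.
At crossover x/V₁ = x/V₂ + tᵢ ⇒ x = tᵢ/(1/V₁ − 1/V₂) = 0.03346/(9.0909e-04 − 2.7420e-04) = 52.70 m.

52.7 m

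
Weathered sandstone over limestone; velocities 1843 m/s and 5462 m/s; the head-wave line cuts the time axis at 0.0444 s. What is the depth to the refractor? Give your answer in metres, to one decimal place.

θ_c = arcsin(1843/5462) = 19.72°; cos θ_c = 0.9414.
tᵢ = 2h cos θ_c/V₁ ⇒ h = tᵢ·V₁/(2 cos θ_c) = 0.0444·1843/(2·0.9414) = 43.46 m.

43.5 m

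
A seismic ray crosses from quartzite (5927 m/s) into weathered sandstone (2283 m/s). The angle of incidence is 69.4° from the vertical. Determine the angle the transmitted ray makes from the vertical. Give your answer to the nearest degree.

Snell's law: sin θ₂ = (V₂/V₁)·sin θ₁ = (2283/5927)·sin 69.4° = 0.3606.
θ₂ = sin⁻¹(0.3606) = 21.13° (from vertical).

21°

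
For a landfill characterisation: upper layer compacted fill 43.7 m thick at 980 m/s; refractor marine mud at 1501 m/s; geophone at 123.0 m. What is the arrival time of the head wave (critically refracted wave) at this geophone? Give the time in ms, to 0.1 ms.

149.5 ms

θ_c = arcsin(V₁/V₂) = arcsin(980/1501) = 40.76°, cos θ_c = 0.7574.
Intercept time tᵢ = 2h cos θ_c / V₁ = 2·43.7·0.7574/980 = 0.06755 s.
t = x/V₂ + tᵢ = 123.0/1501 + 0.06755 = 0.14950 s.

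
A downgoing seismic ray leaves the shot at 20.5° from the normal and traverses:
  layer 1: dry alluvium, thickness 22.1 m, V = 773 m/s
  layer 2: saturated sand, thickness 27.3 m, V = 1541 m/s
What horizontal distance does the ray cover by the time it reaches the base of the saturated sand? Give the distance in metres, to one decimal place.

34.9 m

Apply Snell's law at each interface; in layer i the horizontal offset is hᵢ·tan θᵢ.
Layer 1: θ = 20.50°; offset = 22.1·tan 20.50° = 8.263 m.
Layer 2: sin θ = 1541·sin 20.5°/773 = 0.6981, θ = 44.28°; offset = 27.3·tan 44.28° = 26.621 m.
Total horizontal offset = 34.884 m.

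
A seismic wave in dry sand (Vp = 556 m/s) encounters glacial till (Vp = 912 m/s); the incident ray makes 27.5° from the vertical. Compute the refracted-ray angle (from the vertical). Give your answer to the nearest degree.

sin θ₁/V₁ = sin θ₂/V₂ ⇒ sin θ₂ = 912·sin 27.5°/556 = 912·0.4617/556 = 0.7574.
θ₂ = sin⁻¹(0.7574) = 49.24° (from vertical).

49°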